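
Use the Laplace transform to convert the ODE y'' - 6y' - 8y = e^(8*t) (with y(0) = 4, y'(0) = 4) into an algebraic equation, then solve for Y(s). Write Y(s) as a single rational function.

Apply the Laplace transform to the equation.
With L{y''} = s^2 Y - s·y(0) - y'(0) and L{y'} = sY - y(0), with y(0) = 4, y'(0) = 4: the LHS transforms to (s^2 - 6*s - 8)Y - (4*s - 20).
The right side is L{e^(8*t)} = 1/(s - 8).
So (s^2 - 6*s - 8)Y = 1/(s - 8) + (4*s - 20).
Divide through and combine into a single rational function.

Y(s) = (4*s^2 - 52*s + 161)/(s^3 - 14*s^2 + 40*s + 64)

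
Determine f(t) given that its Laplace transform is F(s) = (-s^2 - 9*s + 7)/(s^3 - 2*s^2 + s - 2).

Factor the denominator: s^3 - 2*s^2 + s - 2 = (s - 2)*(s^2 + 1).
Partial fraction decomposition gives [-3/(s - 2)] + [2*s/(s^2 + 1)] + [-5/(s^2 + 1)].
Invert each term: -3/(s - 2) ↔ -3e^(2t); 2·s/(s^2 + 1) ↔ 2cos(t); -5·1/(s^2 + 1) ↔ -5sin(t).

f(t) = -3*exp(2*t) - 5*sin(t) + 2*cos(t)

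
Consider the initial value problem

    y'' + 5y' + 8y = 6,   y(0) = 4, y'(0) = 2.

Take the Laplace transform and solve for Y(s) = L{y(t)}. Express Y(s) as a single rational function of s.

Y(s) = (4*s^2 + 22*s + 6)/(s^3 + 5*s^2 + 8*s)

Transform both sides with L{·}.
The derivative rules (L{y''} = s^2 Y - s·y(0) - y'(0) and L{y'} = sY - y(0), with y(0) = 4, y'(0) = 2) turn the left side into (s^2 + 5*s + 8)Y - (4*s + 22).
The right side is L{6} = 6/s.
So (s^2 + 5*s + 8)Y = 6/s + (4*s + 22).
Isolate Y and clear denominators.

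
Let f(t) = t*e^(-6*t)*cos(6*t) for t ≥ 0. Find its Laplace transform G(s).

G(s) = s*(s + 12)/(s^2 + 12*s + 72)^2

L{cos(6t)} = s/(s^2 + 36).
Multiplying by e^(-6t) shifts s → s + 6, so L{e^(-6*t)*cos(6*t)} = (s + 6)/((s + 6)^2 + 36).
Then apply L{t·g(t)} = -d/ds[H(s)] with H(s) = (s + 6)/((s + 6)^2 + 36):
differentiating 1 time and applying the sign gives s*(s + 12)/(s^2 + 12*s + 72)^2.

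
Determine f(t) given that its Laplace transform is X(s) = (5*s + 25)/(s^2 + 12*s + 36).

f(t) = -5*t*exp(-6*t) + 5*exp(-6*t)

Factor the denominator: s^2 + 12*s + 36 = (s + 6)^2.
Partial fraction decomposition gives [5/(s + 6)] + [-5/(s + 6)^2].
Invert each term: 5/(s + 6) ↔ 5e^(-6t); -5/(s + 6)^2 ↔ -5t·e^(-6t).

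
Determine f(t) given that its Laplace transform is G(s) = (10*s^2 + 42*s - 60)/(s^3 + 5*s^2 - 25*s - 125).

Factor the denominator: s^3 + 5*s^2 - 25*s - 125 = (s - 5)*(s + 5)^2.
Partial fraction decomposition gives [6/(s + 5)] + [2/(s + 5)^2] + [4/(s - 5)].
Invert each term: 6/(s + 5) ↔ 6e^(-5t); 2/(s + 5)^2 ↔ 2t·e^(-5t); 4/(s - 5) ↔ 4e^(5t).

f(t) = 2*t*exp(-5*t) + 4*exp(5*t) + 6*exp(-5*t)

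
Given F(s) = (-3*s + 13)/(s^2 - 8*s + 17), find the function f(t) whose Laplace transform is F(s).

Complete the square in the denominator: s^2 - 8*s + 17 = (s - 4)^2 + 1^2.
Split the numerator to match: -3*s + 13 = -3·(s - 4) + 1·1.
Invert each term: -3·(s - 4)/((s - 4)^2 + 1) ↔ -3e^(4t)cos(t); 1·1/((s - 4)^2 + 1) ↔ e^(4t)sin(t).

f(t) = exp(4*t)*sin(t) - 3*exp(4*t)*cos(t)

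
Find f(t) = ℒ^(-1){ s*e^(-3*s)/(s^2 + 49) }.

The factor e^(-3s) signals a time shift by c = 3 (second shifting theorem).
L{cos(7t)} = s/(s^2 + 49), so L^-1{s/(s^2 + 49)} = cos(7*t).
Hence the inverse is u(t - 3) times that function evaluated at t - 3.

f(t) = Heaviside(t - 3)*(cos(7*t - 21))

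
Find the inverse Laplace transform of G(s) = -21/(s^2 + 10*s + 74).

Rewrite the denominator: s^2 + 10*s + 74 = (s + 5)^2 + 49.
The form in (s + 5) signals a first-shifting-theorem factor e^(-5t).
Since L{sin(7t)} = 7/(s^2 + 49), the inverse is e^(-5*t)*sin(7*t), scaled by -3.

-3*exp(-5*t)*sin(7*t)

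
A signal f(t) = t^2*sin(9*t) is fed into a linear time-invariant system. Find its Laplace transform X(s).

L{sin(9t)} = 9/(s^2 + 81).
Then apply L{t^2·g(t)} = (-1)^2 d^2/ds^2[G(s)] with G(s) = 9/(s^2 + 81):
differentiating 2 times and applying the sign gives 54*(s^2 - 27)/(s^2 + 81)^3.

X(s) = 54*(s^2 - 27)/(s^2 + 81)^3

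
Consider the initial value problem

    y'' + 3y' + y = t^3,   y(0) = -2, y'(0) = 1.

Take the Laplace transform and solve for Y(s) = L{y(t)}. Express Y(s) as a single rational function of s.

Y(s) = (-2*s^5 - 5*s^4 + 6)/(s^6 + 3*s^5 + s^4)

Transform both sides with L{·}.
The derivative rules (L{y''} = s^2 Y - s·y(0) - y'(0) and L{y'} = sY - y(0), with y(0) = -2, y'(0) = 1) turn the left side into (s^2 + 3*s + 1)Y - (-2*s - 5).
The right side is L{t^3} = 6/s^4.
So (s^2 + 3*s + 1)Y = 6/s^4 + (-2*s - 5).
Solve for Y(s) and write it as one ratio of polynomials.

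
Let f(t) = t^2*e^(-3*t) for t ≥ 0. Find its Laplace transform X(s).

X(s) = 2/(s + 3)^3

L{t^2} = 2!/s^3 = 2/s^3.
By the first shifting theorem, multiplying by e^(-3t) replaces s with s + 3.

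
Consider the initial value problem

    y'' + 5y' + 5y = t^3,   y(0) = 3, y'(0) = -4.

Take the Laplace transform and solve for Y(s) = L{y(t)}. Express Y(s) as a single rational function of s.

Y(s) = (3*s^5 + 11*s^4 + 6)/(s^6 + 5*s^5 + 5*s^4)

Take the Laplace transform of both sides.
The derivative rules (L{y''} = s^2 Y - s·y(0) - y'(0) and L{y'} = sY - y(0), with y(0) = 3, y'(0) = -4) turn the left side into (s^2 + 5*s + 5)Y - (3*s + 11).
The right side is L{t^3} = 6/s^4.
So (s^2 + 5*s + 5)Y = 6/s^4 + (3*s + 11).
Isolate Y and clear denominators.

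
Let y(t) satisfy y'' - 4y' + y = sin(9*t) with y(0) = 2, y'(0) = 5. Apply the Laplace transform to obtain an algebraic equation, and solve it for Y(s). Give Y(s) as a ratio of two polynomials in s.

Transform both sides with L{·}.
With L{y''} = s^2 Y - s·y(0) - y'(0) and L{y'} = sY - y(0), with y(0) = 2, y'(0) = 5: the LHS transforms to (s^2 - 4*s + 1)Y - (2*s - 3).
The right side is L{sin(9*t)} = 9/(s^2 + 81).
So (s^2 - 4*s + 1)Y = 9/(s^2 + 81) + (2*s - 3).
Isolate Y and clear denominators.

Y(s) = (2*s^3 - 3*s^2 + 162*s - 234)/(s^4 - 4*s^3 + 82*s^2 - 324*s + 81)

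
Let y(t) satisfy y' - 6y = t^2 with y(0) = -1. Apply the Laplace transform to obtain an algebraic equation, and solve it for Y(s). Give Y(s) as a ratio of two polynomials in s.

Y(s) = (-s^3 + 2)/(s^4 - 6*s^3)

Laplace-transform each side.
Using L{y'} = sY - y(0) = sY - (-1), the left side becomes (s - 6)Y - (-1).
The right side is L{t^2} = 2/s^3.
So (s - 6)Y = 2/s^3 + (-1).
Solve for Y(s) and write it as one ratio of polynomials.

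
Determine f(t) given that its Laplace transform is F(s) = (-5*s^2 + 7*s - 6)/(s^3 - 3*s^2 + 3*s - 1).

f(t) = -2*t^2*exp(t) - 3*t*exp(t) - 5*exp(t)

Factor the denominator: s^3 - 3*s^2 + 3*s - 1 = (s - 1)^3.
Partial fraction decomposition gives [-5/(s - 1)] + [-3/(s - 1)^2] + [-4/(s - 1)^3].
Invert each term: -5/(s - 1) ↔ -5e^(t); -3/(s - 1)^2 ↔ -3t·e^(t); -4/(s - 1)^3 ↔ (-2)t^2·e^(t).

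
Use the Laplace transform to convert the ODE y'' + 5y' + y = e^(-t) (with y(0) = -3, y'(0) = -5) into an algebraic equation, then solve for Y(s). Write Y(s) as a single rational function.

Y(s) = (-3*s^2 - 23*s - 19)/(s^3 + 6*s^2 + 6*s + 1)

Transform both sides with L{·}.
With L{y''} = s^2 Y - s·y(0) - y'(0) and L{y'} = sY - y(0), with y(0) = -3, y'(0) = -5: the LHS transforms to (s^2 + 5*s + 1)Y - (-3*s - 20).
The right side is L{e^(-t)} = 1/(s + 1).
So (s^2 + 5*s + 1)Y = 1/(s + 1) + (-3*s - 20).
Solve for Y(s) and write it as one ratio of polynomials.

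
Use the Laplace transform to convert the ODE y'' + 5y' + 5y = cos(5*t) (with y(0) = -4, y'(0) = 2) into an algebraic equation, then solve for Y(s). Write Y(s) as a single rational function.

Take the Laplace transform of both sides.
The derivative rules (L{y''} = s^2 Y - s·y(0) - y'(0) and L{y'} = sY - y(0), with y(0) = -4, y'(0) = 2) turn the left side into (s^2 + 5*s + 5)Y - (-4*s - 18).
The right side is L{cos(5*t)} = s/(s^2 + 25).
So (s^2 + 5*s + 5)Y = s/(s^2 + 25) + (-4*s - 18).
Isolate Y and clear denominators.

Y(s) = (-4*s^3 - 18*s^2 - 99*s - 450)/(s^4 + 5*s^3 + 30*s^2 + 125*s + 125)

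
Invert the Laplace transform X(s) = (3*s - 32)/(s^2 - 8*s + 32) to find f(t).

f(t) = -5*exp(4*t)*sin(4*t) + 3*exp(4*t)*cos(4*t)

Complete the square in the denominator: s^2 - 8*s + 32 = (s - 4)^2 + 4^2.
Split the numerator to match: 3*s - 32 = 3·(s - 4) - 5·4.
Invert each term: 3·(s - 4)/((s - 4)^2 + 16) ↔ 3e^(4t)cos(4t); -5·4/((s - 4)^2 + 16) ↔ -5e^(4t)sin(4t).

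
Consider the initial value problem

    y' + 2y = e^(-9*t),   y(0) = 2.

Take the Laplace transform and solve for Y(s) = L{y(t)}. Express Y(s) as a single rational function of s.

Laplace-transform each side.
Using L{y'} = sY - y(0) = sY - 2, the left side becomes (s + 2)Y - (2).
The right side is L{e^(-9*t)} = 1/(s + 9).
So (s + 2)Y = 1/(s + 9) + (2).
Isolate Y and clear denominators.

Y(s) = (2*s + 19)/(s^2 + 11*s + 18)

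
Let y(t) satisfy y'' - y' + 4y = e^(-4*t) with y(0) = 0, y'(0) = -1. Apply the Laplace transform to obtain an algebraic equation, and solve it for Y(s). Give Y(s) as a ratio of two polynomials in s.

Apply the Laplace transform to the equation.
The derivative rules (L{y''} = s^2 Y - s·y(0) - y'(0) and L{y'} = sY - y(0), with y(0) = 0, y'(0) = -1) turn the left side into (s^2 - s + 4)Y - (-1).
The right side is L{e^(-4*t)} = 1/(s + 4).
So (s^2 - s + 4)Y = 1/(s + 4) + (-1).
Isolate Y and clear denominators.

Y(s) = (-s - 3)/(s^3 + 3*s^2 + 16)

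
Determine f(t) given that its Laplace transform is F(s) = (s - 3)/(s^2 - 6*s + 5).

f(t) = exp(3*t)*cosh(2*t)

Rewrite the denominator: s^2 - 6*s + 5 = (s - 3)^2 - 4.
The form in (s - 3) signals a first-shifting-theorem factor e^(3t).
Since L{cosh(2t)} = s/(s^2 - 4), the inverse is e^(3*t)*cosh(2*t).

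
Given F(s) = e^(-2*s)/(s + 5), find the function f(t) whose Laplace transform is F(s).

f(t) = Heaviside(t - 2)*(exp(-5*t + 10))

The factor e^(-2s) signals a time shift by c = 2 (second shifting theorem).
L{e^(-5t)} = 1/(s + 5), so L^-1{1/(s + 5)} = e^(-5*t).
Hence the inverse is u(t - 2) times that function evaluated at t - 2.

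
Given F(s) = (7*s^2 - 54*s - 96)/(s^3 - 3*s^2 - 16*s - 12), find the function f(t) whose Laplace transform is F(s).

f(t) = -3*exp(6*t) + 5*exp(-t) + 5*exp(-2*t)

Factor the denominator: s^3 - 3*s^2 - 16*s - 12 = (s - 6)*(s + 1)*(s + 2).
Partial fraction decomposition gives [5/(s + 1)] + [-3/(s - 6)] + [5/(s + 2)].
Invert each term: 5/(s + 1) ↔ 5e^(-t); -3/(s - 6) ↔ -3e^(6t); 5/(s + 2) ↔ 5e^(-2t).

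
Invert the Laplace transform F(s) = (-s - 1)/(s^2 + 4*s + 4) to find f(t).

f(t) = t*exp(-2*t) - exp(-2*t)

Factor the denominator: s^2 + 4*s + 4 = (s + 2)^2.
Partial fraction decomposition gives [-1/(s + 2)] + [(s + 2)^(-2)].
Invert each term: -1/(s + 2) ↔ -e^(-2t); 1/(s + 2)^2 ↔ t·e^(-2t).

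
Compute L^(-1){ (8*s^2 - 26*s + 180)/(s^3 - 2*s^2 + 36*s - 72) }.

Factor the denominator: s^3 - 2*s^2 + 36*s - 72 = (s - 2)*(s^2 + 36).
Partial fraction decomposition gives [4/(s - 2)] + [4*s/(s^2 + 36)] + [-18/(s^2 + 36)].
Invert each term: 4/(s - 2) ↔ 4e^(2t); 4·s/(s^2 + 36) ↔ 4cos(6t); -3·6/(s^2 + 36) ↔ -3sin(6t).

4*exp(2*t) - 3*sin(6*t) + 4*cos(6*t)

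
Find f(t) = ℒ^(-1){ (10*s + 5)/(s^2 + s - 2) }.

Factor the denominator: s^2 + s - 2 = (s - 1)*(s + 2).
Partial fraction decomposition gives [5/(s + 2)] + [5/(s - 1)].
Invert each term: 5/(s + 2) ↔ 5e^(-2t); 5/(s - 1) ↔ 5e^(t).

f(t) = 5*exp(t) + 5*exp(-2*t)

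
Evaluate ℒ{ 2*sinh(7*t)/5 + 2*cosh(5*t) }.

2*s/(s^2 - 25) + 14/(5*(s^2 - 49))

By linearity of the Laplace transform, transform each term separately.
(2)·[L{cosh(5t)} = s/(s^2 - 25)]; (2/5)·[L{sinh(7t)} = 7/(s^2 - 49)].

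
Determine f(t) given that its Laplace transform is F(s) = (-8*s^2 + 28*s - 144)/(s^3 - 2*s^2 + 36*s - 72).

Factor the denominator: s^3 - 2*s^2 + 36*s - 72 = (s - 2)*(s^2 + 36).
Partial fraction decomposition gives [-3/(s - 2)] + [-5*s/(s^2 + 36)] + [18/(s^2 + 36)].
Invert each term: -3/(s - 2) ↔ -3e^(2t); -5·s/(s^2 + 36) ↔ -5cos(6t); 3·6/(s^2 + 36) ↔ 3sin(6t).

f(t) = -3*exp(2*t) + 3*sin(6*t) - 5*cos(6*t)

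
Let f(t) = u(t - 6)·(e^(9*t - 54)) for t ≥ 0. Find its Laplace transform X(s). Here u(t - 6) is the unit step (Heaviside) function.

By the second shifting theorem, L{u(t - c)·g(t - c)} = e^(-cs)·G(s) with c = 6 and G(s) = L{g(t)}.
L{e^(9t)} = 1/(s - 9).

X(s) = exp(-6*s)/(s - 9)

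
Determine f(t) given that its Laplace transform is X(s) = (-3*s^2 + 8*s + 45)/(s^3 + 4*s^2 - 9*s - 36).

Factor the denominator: s^3 + 4*s^2 - 9*s - 36 = (s - 3)*(s + 3)*(s + 4).
Partial fraction decomposition gives [1/(s - 3)] + [1/(s + 3)] + [-5/(s + 4)].
Invert each term: 1/(s - 3) ↔ e^(3t); 1/(s + 3) ↔ e^(-3t); -5/(s + 4) ↔ -5e^(-4t).

f(t) = exp(3*t) + exp(-3*t) - 5*exp(-4*t)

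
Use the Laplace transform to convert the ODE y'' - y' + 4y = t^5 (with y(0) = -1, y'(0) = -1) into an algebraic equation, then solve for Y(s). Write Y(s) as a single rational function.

Y(s) = (-s^7 + 120)/(s^8 - s^7 + 4*s^6)

Transform both sides with L{·}.
With L{y''} = s^2 Y - s·y(0) - y'(0) and L{y'} = sY - y(0), with y(0) = -1, y'(0) = -1: the LHS transforms to (s^2 - s + 4)Y - (-s).
The right side is L{t^5} = 120/s^6.
So (s^2 - s + 4)Y = 120/s^6 + (-s).
Solve for Y(s) and write it as one ratio of polynomials.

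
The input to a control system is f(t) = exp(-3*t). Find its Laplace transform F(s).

F(s) = 1/(s + 3)

L{e^(-3t)} = 1/(s + 3).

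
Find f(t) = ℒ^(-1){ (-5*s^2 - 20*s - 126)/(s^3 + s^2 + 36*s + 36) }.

Factor the denominator: s^3 + s^2 + 36*s + 36 = (s + 1)*(s^2 + 36).
Partial fraction decomposition gives [-3/(s + 1)] + [-2*s/(s^2 + 36)] + [-18/(s^2 + 36)].
Invert each term: -3/(s + 1) ↔ -3e^(-t); -2·s/(s^2 + 36) ↔ -2cos(6t); -3·6/(s^2 + 36) ↔ -3sin(6t).

f(t) = -3*sin(6*t) - 2*cos(6*t) - 3*exp(-t)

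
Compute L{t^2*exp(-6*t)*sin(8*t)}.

16*(3*s^2 + 36*s + 44)/(s^2 + 12*s + 100)^3

L{sin(8t)} = 8/(s^2 + 64).
Multiplying by e^(-6t) shifts s → s + 6, so L{exp(-6*t)*sin(8*t)} = 8/((s + 6)^2 + 64).
Then apply L{t^2·g(t)} = (-1)^2 d^2/ds^2[G(s)] with G(s) = 8/((s + 6)^2 + 64):
differentiating 2 times and applying the sign gives 16*(3*s^2 + 36*s + 44)/(s^2 + 12*s + 100)^3.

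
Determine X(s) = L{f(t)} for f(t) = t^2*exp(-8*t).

X(s) = 2/(s + 8)^3

L{e^(-8t)} = 1/(s + 8).
Then apply L{t^2·g(t)} = (-1)^2 d^2/ds^2[G(s)] with G(s) = 1/(s + 8):
differentiating 2 times and applying the sign gives 2/(s + 8)^3.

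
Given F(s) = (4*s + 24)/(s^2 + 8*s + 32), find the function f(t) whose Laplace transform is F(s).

Complete the square in the denominator: s^2 + 8*s + 32 = (s + 4)^2 + 4^2.
Split the numerator to match: 4*s + 24 = 4·(s + 4) + 2·4.
Invert each term: 4·(s + 4)/((s + 4)^2 + 16) ↔ 4e^(-4t)cos(4t); 2·4/((s + 4)^2 + 16) ↔ 2e^(-4t)sin(4t).

f(t) = 2*exp(-4*t)*sin(4*t) + 4*exp(-4*t)*cos(4*t)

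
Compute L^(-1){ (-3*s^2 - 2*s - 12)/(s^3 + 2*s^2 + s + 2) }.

-4*sin(t) + cos(t) - 4*exp(-2*t)

Factor the denominator: s^3 + 2*s^2 + s + 2 = (s + 2)*(s^2 + 1).
Partial fraction decomposition gives [-4/(s + 2)] + [s/(s^2 + 1)] + [-4/(s^2 + 1)].
Invert each term: -4/(s + 2) ↔ -4e^(-2t); 1·s/(s^2 + 1) ↔ cos(t); -4·1/(s^2 + 1) ↔ -4sin(t).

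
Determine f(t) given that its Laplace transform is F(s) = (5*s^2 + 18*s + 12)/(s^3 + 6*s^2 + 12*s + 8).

f(t) = -2*t^2*exp(-2*t) - 2*t*exp(-2*t) + 5*exp(-2*t)

Factor the denominator: s^3 + 6*s^2 + 12*s + 8 = (s + 2)^3.
Partial fraction decomposition gives [5/(s + 2)] + [-2/(s + 2)^2] + [-4/(s + 2)^3].
Invert each term: 5/(s + 2) ↔ 5e^(-2t); -2/(s + 2)^2 ↔ -2t·e^(-2t); -4/(s + 2)^3 ↔ (-2)t^2·e^(-2t).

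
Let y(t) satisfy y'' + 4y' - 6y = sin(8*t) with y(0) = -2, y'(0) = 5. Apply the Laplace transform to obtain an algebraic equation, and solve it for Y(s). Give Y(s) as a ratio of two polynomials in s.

Take the Laplace transform of both sides.
Using L{y''} = s^2 Y - s·y(0) - y'(0) and L{y'} = sY - y(0), with y(0) = -2, y'(0) = 5, the left side becomes (s^2 + 4*s - 6)Y - (-2*s - 3).
The right side is L{sin(8*t)} = 8/(s^2 + 64).
So (s^2 + 4*s - 6)Y = 8/(s^2 + 64) + (-2*s - 3).
Isolate Y and clear denominators.

Y(s) = (-2*s^3 - 3*s^2 - 128*s - 184)/(s^4 + 4*s^3 + 58*s^2 + 256*s - 384)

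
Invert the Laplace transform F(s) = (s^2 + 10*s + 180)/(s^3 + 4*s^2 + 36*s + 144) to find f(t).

f(t) = 3*sin(6*t) - 2*cos(6*t) + 3*exp(-4*t)

Factor the denominator: s^3 + 4*s^2 + 36*s + 144 = (s + 4)*(s^2 + 36).
Partial fraction decomposition gives [3/(s + 4)] + [-2*s/(s^2 + 36)] + [18/(s^2 + 36)].
Invert each term: 3/(s + 4) ↔ 3e^(-4t); -2·s/(s^2 + 36) ↔ -2cos(6t); 3·6/(s^2 + 36) ↔ 3sin(6t).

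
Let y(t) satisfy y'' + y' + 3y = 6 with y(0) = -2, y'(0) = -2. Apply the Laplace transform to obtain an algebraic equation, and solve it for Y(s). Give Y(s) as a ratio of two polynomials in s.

Apply the Laplace transform to the equation.
The derivative rules (L{y''} = s^2 Y - s·y(0) - y'(0) and L{y'} = sY - y(0), with y(0) = -2, y'(0) = -2) turn the left side into (s^2 + s + 3)Y - (-2*s - 4).
The right side is L{6} = 6/s.
So (s^2 + s + 3)Y = 6/s + (-2*s - 4).
Divide through and combine into a single rational function.

Y(s) = (-2*s^2 - 4*s + 6)/(s^3 + s^2 + 3*s)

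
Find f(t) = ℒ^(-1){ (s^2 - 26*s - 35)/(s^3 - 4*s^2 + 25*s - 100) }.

Factor the denominator: s^3 - 4*s^2 + 25*s - 100 = (s - 4)*(s^2 + 25).
Partial fraction decomposition gives [-3/(s - 4)] + [4*s/(s^2 + 25)] + [-10/(s^2 + 25)].
Invert each term: -3/(s - 4) ↔ -3e^(4t); 4·s/(s^2 + 25) ↔ 4cos(5t); -2·5/(s^2 + 25) ↔ -2sin(5t).

f(t) = -3*exp(4*t) - 2*sin(5*t) + 4*cos(5*t)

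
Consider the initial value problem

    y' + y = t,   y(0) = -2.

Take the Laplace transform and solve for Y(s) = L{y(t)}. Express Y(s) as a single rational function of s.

Y(s) = (-2*s^2 + 1)/(s^3 + s^2)

Transform both sides with L{·}.
Using L{y'} = sY - y(0) = sY - (-2), the left side becomes (s + 1)Y - (-2).
The right side is L{t} = s^(-2).
So (s + 1)Y = s^(-2) + (-2).
Isolate Y and clear denominators.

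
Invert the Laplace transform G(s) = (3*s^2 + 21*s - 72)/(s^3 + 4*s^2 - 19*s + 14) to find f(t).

Factor the denominator: s^3 + 4*s^2 - 19*s + 14 = (s - 2)*(s - 1)*(s + 7).
Partial fraction decomposition gives [6/(s - 1)] + [-1/(s + 7)] + [-2/(s - 2)].
Invert each term: 6/(s - 1) ↔ 6e^(t); -1/(s + 7) ↔ -e^(-7t); -2/(s - 2) ↔ -2e^(2t).

f(t) = -2*exp(2*t) + 6*exp(t) - exp(-7*t)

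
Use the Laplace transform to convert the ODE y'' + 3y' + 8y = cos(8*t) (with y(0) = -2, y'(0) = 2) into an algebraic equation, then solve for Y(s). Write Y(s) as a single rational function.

Transform both sides with L{·}.
Using L{y''} = s^2 Y - s·y(0) - y'(0) and L{y'} = sY - y(0), with y(0) = -2, y'(0) = 2, the left side becomes (s^2 + 3*s + 8)Y - (-2*s - 4).
The right side is L{cos(8*t)} = s/(s^2 + 64).
So (s^2 + 3*s + 8)Y = s/(s^2 + 64) + (-2*s - 4).
Solve for Y(s) and write it as one ratio of polynomials.

Y(s) = (-2*s^3 - 4*s^2 - 127*s - 256)/(s^4 + 3*s^3 + 72*s^2 + 192*s + 512)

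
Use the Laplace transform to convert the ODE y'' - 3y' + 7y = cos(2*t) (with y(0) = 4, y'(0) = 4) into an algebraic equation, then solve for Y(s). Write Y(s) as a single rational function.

Y(s) = (4*s^3 - 8*s^2 + 17*s - 32)/(s^4 - 3*s^3 + 11*s^2 - 12*s + 28)

Take the Laplace transform of both sides.
Using L{y''} = s^2 Y - s·y(0) - y'(0) and L{y'} = sY - y(0), with y(0) = 4, y'(0) = 4, the left side becomes (s^2 - 3*s + 7)Y - (4*s - 8).
The right side is L{cos(2*t)} = s/(s^2 + 4).
So (s^2 - 3*s + 7)Y = s/(s^2 + 4) + (4*s - 8).
Isolate Y and clear denominators.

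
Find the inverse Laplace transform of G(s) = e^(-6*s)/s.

Heaviside(t - 6)

The factor e^(-6s) signals a time shift by c = 6 (second shifting theorem).
L{1} = 1/s, so L^-1{1/s} = 1.
Hence the inverse is u(t - 6) times that function evaluated at t - 6.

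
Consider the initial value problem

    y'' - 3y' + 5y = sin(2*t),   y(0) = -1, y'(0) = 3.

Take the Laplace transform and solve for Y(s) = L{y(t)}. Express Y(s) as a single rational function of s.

Y(s) = (-s^3 + 6*s^2 - 4*s + 26)/(s^4 - 3*s^3 + 9*s^2 - 12*s + 20)

Take the Laplace transform of both sides.
The derivative rules (L{y''} = s^2 Y - s·y(0) - y'(0) and L{y'} = sY - y(0), with y(0) = -1, y'(0) = 3) turn the left side into (s^2 - 3*s + 5)Y - (-s + 6).
The right side is L{sin(2*t)} = 2/(s^2 + 4).
So (s^2 - 3*s + 5)Y = 2/(s^2 + 4) + (-s + 6).
Divide through and combine into a single rational function.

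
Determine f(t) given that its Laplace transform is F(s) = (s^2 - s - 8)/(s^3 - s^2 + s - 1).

Factor the denominator: s^3 - s^2 + s - 1 = (s - 1)*(s^2 + 1).
Partial fraction decomposition gives [-4/(s - 1)] + [5*s/(s^2 + 1)] + [4/(s^2 + 1)].
Invert each term: -4/(s - 1) ↔ -4e^(t); 5·s/(s^2 + 1) ↔ 5cos(t); 4·1/(s^2 + 1) ↔ 4sin(t).

f(t) = -4*exp(t) + 4*sin(t) + 5*cos(t)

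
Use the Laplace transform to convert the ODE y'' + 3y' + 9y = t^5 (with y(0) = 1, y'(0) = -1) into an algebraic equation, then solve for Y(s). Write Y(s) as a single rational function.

Y(s) = (s^7 + 2*s^6 + 120)/(s^8 + 3*s^7 + 9*s^6)

Take the Laplace transform of both sides.
Using L{y''} = s^2 Y - s·y(0) - y'(0) and L{y'} = sY - y(0), with y(0) = 1, y'(0) = -1, the left side becomes (s^2 + 3*s + 9)Y - (s + 2).
The right side is L{t^5} = 120/s^6.
So (s^2 + 3*s + 9)Y = 120/s^6 + (s + 2).
Isolate Y and clear denominators.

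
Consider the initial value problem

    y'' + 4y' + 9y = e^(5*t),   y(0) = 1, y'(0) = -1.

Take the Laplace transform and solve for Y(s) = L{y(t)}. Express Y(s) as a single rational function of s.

Y(s) = (s^2 - 2*s - 14)/(s^3 - s^2 - 11*s - 45)

Take the Laplace transform of both sides.
Using L{y''} = s^2 Y - s·y(0) - y'(0) and L{y'} = sY - y(0), with y(0) = 1, y'(0) = -1, the left side becomes (s^2 + 4*s + 9)Y - (s + 3).
The right side is L{e^(5*t)} = 1/(s - 5).
So (s^2 + 4*s + 9)Y = 1/(s - 5) + (s + 3).
Divide through and combine into a single rational function.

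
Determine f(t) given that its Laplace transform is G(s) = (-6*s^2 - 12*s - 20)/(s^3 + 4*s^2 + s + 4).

f(t) = -4*sin(t) - 2*cos(t) - 4*exp(-4*t)

Factor the denominator: s^3 + 4*s^2 + s + 4 = (s + 4)*(s^2 + 1).
Partial fraction decomposition gives [-4/(s + 4)] + [-2*s/(s^2 + 1)] + [-4/(s^2 + 1)].
Invert each term: -4/(s + 4) ↔ -4e^(-4t); -2·s/(s^2 + 1) ↔ -2cos(t); -4·1/(s^2 + 1) ↔ -4sin(t).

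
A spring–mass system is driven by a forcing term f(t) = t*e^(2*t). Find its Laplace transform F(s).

F(s) = (s - 2)^(-2)

L{e^(2t)} = 1/(s - 2).
Then apply L{t·g(t)} = -d/ds[G(s)] with G(s) = 1/(s - 2):
differentiating 1 time and applying the sign gives (s - 2)^(-2).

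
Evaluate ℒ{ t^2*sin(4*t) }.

L{sin(4t)} = 4/(s^2 + 16).
Then apply L{t^2·g(t)} = (-1)^2 d^2/ds^2[G(s)] with G(s) = 4/(s^2 + 16):
differentiating 2 times and applying the sign gives 8*(3*s^2 - 16)/(s^2 + 16)^3.

8*(3*s^2 - 16)/(s^2 + 16)^3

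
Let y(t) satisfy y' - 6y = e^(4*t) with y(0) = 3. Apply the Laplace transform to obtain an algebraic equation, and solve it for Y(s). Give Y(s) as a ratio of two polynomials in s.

Y(s) = (3*s - 11)/(s^2 - 10*s + 24)

Transform both sides with L{·}.
With L{y'} = sY - y(0) = sY - 3: the LHS transforms to (s - 6)Y - (3).
The right side is L{e^(4*t)} = 1/(s - 4).
So (s - 6)Y = 1/(s - 4) + (3).
Solve for Y(s) and write it as one ratio of polynomials.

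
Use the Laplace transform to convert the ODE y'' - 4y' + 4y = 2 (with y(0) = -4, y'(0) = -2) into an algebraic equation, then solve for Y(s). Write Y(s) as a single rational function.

Transform both sides with L{·}.
The derivative rules (L{y''} = s^2 Y - s·y(0) - y'(0) and L{y'} = sY - y(0), with y(0) = -4, y'(0) = -2) turn the left side into (s^2 - 4*s + 4)Y - (-4*s + 14).
The right side is L{2} = 2/s.
So (s^2 - 4*s + 4)Y = 2/s + (-4*s + 14).
Divide through and combine into a single rational function.

Y(s) = (-4*s^2 + 14*s + 2)/(s^3 - 4*s^2 + 4*s)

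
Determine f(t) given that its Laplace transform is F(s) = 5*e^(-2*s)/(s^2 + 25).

The factor e^(-2s) signals a time shift by c = 2 (second shifting theorem).
L{sin(5t)} = 5/(s^2 + 25), so L^-1{5/(s^2 + 25)} = sin(5*t).
Hence the inverse is u(t - 2) times that function evaluated at t - 2.

f(t) = Heaviside(t - 2)*(sin(5*t - 10))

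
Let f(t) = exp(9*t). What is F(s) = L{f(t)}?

F(s) = 1/(s - 9)

L{e^(9t)} = 1/(s - 9).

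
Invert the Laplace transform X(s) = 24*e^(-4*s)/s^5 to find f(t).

The factor e^(-4s) signals a time shift by c = 4 (second shifting theorem).
L{t^4} = 4!/s^5 = 24/s^5, so L^-1{24/s^5} = t^4.
Hence the inverse is u(t - 4) times that function evaluated at t - 4.

f(t) = Heaviside(t - 4)*((t - 4)^4)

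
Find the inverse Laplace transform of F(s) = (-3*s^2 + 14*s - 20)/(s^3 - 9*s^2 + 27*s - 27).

-5*t^2*exp(3*t)/2 - 4*t*exp(3*t) - 3*exp(3*t)

Factor the denominator: s^3 - 9*s^2 + 27*s - 27 = (s - 3)^3.
Partial fraction decomposition gives [-3/(s - 3)] + [-4/(s - 3)^2] + [-5/(s - 3)^3].
Invert each term: -3/(s - 3) ↔ -3e^(3t); -4/(s - 3)^2 ↔ -4t·e^(3t); -5/(s - 3)^3 ↔ (-5/2)t^2·e^(3t).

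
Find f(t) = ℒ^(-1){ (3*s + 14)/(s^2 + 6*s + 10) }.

Complete the square in the denominator: s^2 + 6*s + 10 = (s + 3)^2 + 1^2.
Split the numerator to match: 3*s + 14 = 3·(s + 3) + 5·1.
Invert each term: 3·(s + 3)/((s + 3)^2 + 1) ↔ 3e^(-3t)cos(t); 5·1/((s + 3)^2 + 1) ↔ 5e^(-3t)sin(t).

f(t) = 5*exp(-3*t)*sin(t) + 3*exp(-3*t)*cos(t)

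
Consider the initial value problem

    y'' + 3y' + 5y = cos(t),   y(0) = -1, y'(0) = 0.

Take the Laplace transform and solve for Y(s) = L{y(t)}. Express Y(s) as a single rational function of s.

Take the Laplace transform of both sides.
With L{y''} = s^2 Y - s·y(0) - y'(0) and L{y'} = sY - y(0), with y(0) = -1, y'(0) = 0: the LHS transforms to (s^2 + 3*s + 5)Y - (-s - 3).
The right side is L{cos(t)} = s/(s^2 + 1).
So (s^2 + 3*s + 5)Y = s/(s^2 + 1) + (-s - 3).
Divide through and combine into a single rational function.

Y(s) = (-s^3 - 3*s^2 - 3)/(s^4 + 3*s^3 + 6*s^2 + 3*s + 5)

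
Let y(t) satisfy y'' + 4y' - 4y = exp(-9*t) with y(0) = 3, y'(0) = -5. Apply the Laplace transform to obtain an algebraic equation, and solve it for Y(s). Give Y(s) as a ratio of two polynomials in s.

Apply the Laplace transform to the equation.
The derivative rules (L{y''} = s^2 Y - s·y(0) - y'(0) and L{y'} = sY - y(0), with y(0) = 3, y'(0) = -5) turn the left side into (s^2 + 4*s - 4)Y - (3*s + 7).
The right side is L{exp(-9*t)} = 1/(s + 9).
So (s^2 + 4*s - 4)Y = 1/(s + 9) + (3*s + 7).
Isolate Y and clear denominators.

Y(s) = (3*s^2 + 34*s + 64)/(s^3 + 13*s^2 + 32*s - 36)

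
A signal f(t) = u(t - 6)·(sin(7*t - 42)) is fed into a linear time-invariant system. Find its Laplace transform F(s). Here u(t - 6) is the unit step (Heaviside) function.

By the second shifting theorem, L{u(t - c)·g(t - c)} = e^(-cs)·G(s) with c = 6 and G(s) = L{g(t)}.
L{sin(7t)} = 7/(s^2 + 49).

F(s) = 7*exp(-6*s)/(s^2 + 49)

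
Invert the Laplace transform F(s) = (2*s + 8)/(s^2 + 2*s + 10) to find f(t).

f(t) = 2*exp(-t)*sin(3*t) + 2*exp(-t)*cos(3*t)

Complete the square in the denominator: s^2 + 2*s + 10 = (s + 1)^2 + 3^2.
Split the numerator to match: 2*s + 8 = 2·(s + 1) + 2·3.
Invert each term: 2·(s + 1)/((s + 1)^2 + 9) ↔ 2e^(-t)cos(3t); 2·3/((s + 1)^2 + 9) ↔ 2e^(-t)sin(3t).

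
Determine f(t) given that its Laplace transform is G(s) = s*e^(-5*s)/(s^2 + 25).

f(t) = Heaviside(t - 5)*(cos(5*t - 25))

The factor e^(-5s) signals a time shift by c = 5 (second shifting theorem).
L{cos(5t)} = s/(s^2 + 25), so L^-1{s/(s^2 + 25)} = cos(5*t).
Hence the inverse is u(t - 5) times that function evaluated at t - 5.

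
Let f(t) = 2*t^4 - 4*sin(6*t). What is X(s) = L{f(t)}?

X(s) = -24/(s^2 + 36) + 48/s^5

The transform is linear, so treat each term independently.
(-4)·[L{sin(6t)} = 6/(s^2 + 36)]; (2)·[L{t^4} = 4!/s^5 = 24/s^5].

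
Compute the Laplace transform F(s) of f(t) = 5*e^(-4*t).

L{5} = 5/s.
By the first shifting theorem, multiplying by e^(-4t) replaces s with s + 4.

F(s) = 5/(s + 4)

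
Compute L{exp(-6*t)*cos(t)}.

L{cos(t)} = s/(s^2 + 1).
By the first shifting theorem, multiplying by e^(-6t) replaces s with s + 6.

(s + 6)/((s + 6)^2 + 1)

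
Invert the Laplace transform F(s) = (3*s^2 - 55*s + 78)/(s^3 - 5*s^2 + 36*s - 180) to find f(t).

f(t) = -2*exp(5*t) - 5*sin(6*t) + 5*cos(6*t)

Factor the denominator: s^3 - 5*s^2 + 36*s - 180 = (s - 5)*(s^2 + 36).
Partial fraction decomposition gives [-2/(s - 5)] + [5*s/(s^2 + 36)] + [-30/(s^2 + 36)].
Invert each term: -2/(s - 5) ↔ -2e^(5t); 5·s/(s^2 + 36) ↔ 5cos(6t); -5·6/(s^2 + 36) ↔ -5sin(6t).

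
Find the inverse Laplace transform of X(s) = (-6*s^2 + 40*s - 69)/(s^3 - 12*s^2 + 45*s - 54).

Factor the denominator: s^3 - 12*s^2 + 45*s - 54 = (s - 6)*(s - 3)^2.
Partial fraction decomposition gives [-1/(s - 3)] + [(s - 3)^(-2)] + [-5/(s - 6)].
Invert each term: -1/(s - 3) ↔ -e^(3t); 1/(s - 3)^2 ↔ t·e^(3t); -5/(s - 6) ↔ -5e^(6t).

t*exp(3*t) - 5*exp(6*t) - exp(3*t)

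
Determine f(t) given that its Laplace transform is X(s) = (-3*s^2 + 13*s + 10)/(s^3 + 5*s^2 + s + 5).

f(t) = 3*sin(t) + 2*cos(t) - 5*exp(-5*t)

Factor the denominator: s^3 + 5*s^2 + s + 5 = (s + 5)*(s^2 + 1).
Partial fraction decomposition gives [-5/(s + 5)] + [2*s/(s^2 + 1)] + [3/(s^2 + 1)].
Invert each term: -5/(s + 5) ↔ -5e^(-5t); 2·s/(s^2 + 1) ↔ 2cos(t); 3·1/(s^2 + 1) ↔ 3sin(t).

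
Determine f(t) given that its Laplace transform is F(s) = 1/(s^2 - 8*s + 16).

Rewrite the denominator: s^2 - 8*s + 16 = (s - 4)^2.
The form in (s - 4) signals a first-shifting-theorem factor e^(4t).
Since L{t} = 1!/s^2 = 1/s^2, the inverse is t*exp(4*t).

f(t) = t*exp(4*t)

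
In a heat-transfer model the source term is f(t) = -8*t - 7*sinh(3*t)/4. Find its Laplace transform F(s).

F(s) = -21/(4*(s^2 - 9)) - 8/s^2

By linearity of the Laplace transform, transform each term separately.
(-7/4)·[L{sinh(3t)} = 3/(s^2 - 9)]; (-8)·[L{t} = 1!/s^2 = 1/s^2].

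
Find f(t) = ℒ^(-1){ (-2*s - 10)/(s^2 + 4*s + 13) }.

Complete the square in the denominator: s^2 + 4*s + 13 = (s + 2)^2 + 3^2.
Split the numerator to match: -2*s - 10 = -2·(s + 2) - 2·3.
Invert each term: -2·(s + 2)/((s + 2)^2 + 9) ↔ -2e^(-2t)cos(3t); -2·3/((s + 2)^2 + 9) ↔ -2e^(-2t)sin(3t).

f(t) = -2*exp(-2*t)*sin(3*t) - 2*exp(-2*t)*cos(3*t)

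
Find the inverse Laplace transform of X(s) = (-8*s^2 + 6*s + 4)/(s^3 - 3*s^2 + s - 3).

Factor the denominator: s^3 - 3*s^2 + s - 3 = (s - 3)*(s^2 + 1).
Partial fraction decomposition gives [-5/(s - 3)] + [-3*s/(s^2 + 1)] + [-3/(s^2 + 1)].
Invert each term: -5/(s - 3) ↔ -5e^(3t); -3·s/(s^2 + 1) ↔ -3cos(t); -3·1/(s^2 + 1) ↔ -3sin(t).

-5*exp(3*t) - 3*sin(t) - 3*cos(t)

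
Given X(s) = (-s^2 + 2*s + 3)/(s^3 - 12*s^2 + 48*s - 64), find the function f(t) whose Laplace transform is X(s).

Factor the denominator: s^3 - 12*s^2 + 48*s - 64 = (s - 4)^3.
Partial fraction decomposition gives [-1/(s - 4)] + [-6/(s - 4)^2] + [-5/(s - 4)^3].
Invert each term: -1/(s - 4) ↔ -e^(4t); -6/(s - 4)^2 ↔ -6t·e^(4t); -5/(s - 4)^3 ↔ (-5/2)t^2·e^(4t).

f(t) = -5*t^2*exp(4*t)/2 - 6*t*exp(4*t) - exp(4*t)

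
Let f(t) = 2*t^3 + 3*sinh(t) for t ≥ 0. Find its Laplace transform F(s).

The transform is linear, so treat each term independently.
(2)·[L{t^3} = 3!/s^4 = 6/s^4]; (3)·[L{sinh(t)} = 1/(s^2 - 1)].

F(s) = 3/(s^2 - 1) + 12/s^4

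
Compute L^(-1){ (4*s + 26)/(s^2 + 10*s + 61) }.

Complete the square in the denominator: s^2 + 10*s + 61 = (s + 5)^2 + 6^2.
Split the numerator to match: 4*s + 26 = 4·(s + 5) + 1·6.
Invert each term: 4·(s + 5)/((s + 5)^2 + 36) ↔ 4e^(-5t)cos(6t); 1·6/((s + 5)^2 + 36) ↔ e^(-5t)sin(6t).

exp(-5*t)*sin(6*t) + 4*exp(-5*t)*cos(6*t)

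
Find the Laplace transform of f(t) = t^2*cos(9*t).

2*s*(s^2 - 243)/(s^2 + 81)^3

L{cos(9t)} = s/(s^2 + 81).
Then apply L{t^2·g(t)} = (-1)^2 d^2/ds^2[G(s)] with G(s) = s/(s^2 + 81):
differentiating 2 times and applying the sign gives 2*s*(s^2 - 243)/(s^2 + 81)^3.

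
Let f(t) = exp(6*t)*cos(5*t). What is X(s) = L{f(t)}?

X(s) = (s - 6)/((s - 6)^2 + 25)

L{cos(5t)} = s/(s^2 + 25).
By the first shifting theorem, multiplying by e^(6t) replaces s with s - 6.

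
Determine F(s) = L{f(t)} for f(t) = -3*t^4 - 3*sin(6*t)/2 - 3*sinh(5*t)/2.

Apply the Laplace transform termwise.
(-3/2)·[L{sin(6t)} = 6/(s^2 + 36)]; (-3)·[L{t^4} = 4!/s^5 = 24/s^5]; (-3/2)·[L{sinh(5t)} = 5/(s^2 - 25)].

F(s) = -9/(s^2 + 36) - 15/(2*(s^2 - 25)) - 72/s^5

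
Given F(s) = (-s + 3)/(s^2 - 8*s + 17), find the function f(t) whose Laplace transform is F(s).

f(t) = -exp(4*t)*sin(t) - exp(4*t)*cos(t)

Complete the square in the denominator: s^2 - 8*s + 17 = (s - 4)^2 + 1^2.
Split the numerator to match: -s + 3 = -1·(s - 4) - 1·1.
Invert each term: -1·(s - 4)/((s - 4)^2 + 1) ↔ -e^(4t)cos(t); -1·1/((s - 4)^2 + 1) ↔ -e^(4t)sin(t).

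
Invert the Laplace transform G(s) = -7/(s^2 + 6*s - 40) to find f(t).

Rewrite the denominator: s^2 + 6*s - 40 = (s + 3)^2 - 49.
The form in (s + 3) signals a first-shifting-theorem factor e^(-3t).
Since L{sinh(7t)} = 7/(s^2 - 49), the inverse is e^(-3*t)*sinh(7*t), scaled by -1.

f(t) = -exp(-3*t)*sinh(7*t)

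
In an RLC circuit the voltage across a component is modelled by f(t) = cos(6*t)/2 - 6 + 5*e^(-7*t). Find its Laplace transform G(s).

The transform is linear, so treat each term independently.
(5)·[L{e^(-7t)} = 1/(s + 7)]; (1/2)·[L{cos(6t)} = s/(s^2 + 36)]; L{-6} = -6/s.

G(s) = s/(2*(s^2 + 36)) + 5/(s + 7) - 6/s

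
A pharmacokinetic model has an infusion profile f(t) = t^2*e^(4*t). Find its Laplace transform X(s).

L{e^(4t)} = 1/(s - 4).
Then apply L{t^2·g(t)} = (-1)^2 d^2/ds^2[G(s)] with G(s) = 1/(s - 4):
differentiating 2 times and applying the sign gives 2/(s - 4)^3.

X(s) = 2/(s - 4)^3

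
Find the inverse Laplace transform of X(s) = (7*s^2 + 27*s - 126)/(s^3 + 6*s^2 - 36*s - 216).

3*t*exp(-6*t) + 2*exp(6*t) + 5*exp(-6*t)

Factor the denominator: s^3 + 6*s^2 - 36*s - 216 = (s - 6)*(s + 6)^2.
Partial fraction decomposition gives [5/(s + 6)] + [3/(s + 6)^2] + [2/(s - 6)].
Invert each term: 5/(s + 6) ↔ 5e^(-6t); 3/(s + 6)^2 ↔ 3t·e^(-6t); 2/(s - 6) ↔ 2e^(6t).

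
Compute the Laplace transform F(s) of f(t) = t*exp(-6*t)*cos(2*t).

F(s) = (s + 4)*(s + 8)/(s^2 + 12*s + 40)^2

L{cos(2t)} = s/(s^2 + 4).
Multiplying by e^(-6t) shifts s → s + 6, so L{exp(-6*t)*cos(2*t)} = (s + 6)/((s + 6)^2 + 4).
Then apply L{t·g(t)} = -d/ds[G(s)] with G(s) = (s + 6)/((s + 6)^2 + 4):
differentiating 1 time and applying the sign gives (s + 4)*(s + 8)/(s^2 + 12*s + 40)^2.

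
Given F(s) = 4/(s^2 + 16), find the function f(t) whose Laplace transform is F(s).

Since L{sin(4t)} = 4/(s^2 + 16), the inverse is sin(4*t).

f(t) = sin(4*t)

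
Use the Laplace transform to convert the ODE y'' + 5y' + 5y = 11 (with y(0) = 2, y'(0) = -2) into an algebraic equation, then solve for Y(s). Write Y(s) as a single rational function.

Y(s) = (2*s^2 + 8*s + 11)/(s^3 + 5*s^2 + 5*s)

Transform both sides with L{·}.
The derivative rules (L{y''} = s^2 Y - s·y(0) - y'(0) and L{y'} = sY - y(0), with y(0) = 2, y'(0) = -2) turn the left side into (s^2 + 5*s + 5)Y - (2*s + 8).
The right side is L{11} = 11/s.
So (s^2 + 5*s + 5)Y = 11/s + (2*s + 8).
Isolate Y and clear denominators.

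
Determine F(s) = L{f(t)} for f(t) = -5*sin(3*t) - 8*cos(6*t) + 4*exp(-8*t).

By linearity of the Laplace transform, transform each term separately.
(4)·[L{e^(-8t)} = 1/(s + 8)]; (-8)·[L{cos(6t)} = s/(s^2 + 36)]; (-5)·[L{sin(3t)} = 3/(s^2 + 9)].

F(s) = -8*s/(s^2 + 36) - 15/(s^2 + 9) + 4/(s + 8)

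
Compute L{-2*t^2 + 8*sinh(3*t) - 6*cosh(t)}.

-6*s/(s^2 - 1) + 24/(s^2 - 9) - 4/s^3

By linearity of the Laplace transform, transform each term separately.
(-2)·[L{t^2} = 2!/s^3 = 2/s^3]; (-6)·[L{cosh(t)} = s/(s^2 - 1)]; (8)·[L{sinh(3t)} = 3/(s^2 - 9)].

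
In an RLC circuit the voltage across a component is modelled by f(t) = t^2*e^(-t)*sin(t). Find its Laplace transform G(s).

G(s) = 2*(3*s^2 + 6*s + 2)/(s^2 + 2*s + 2)^3

L{sin(t)} = 1/(s^2 + 1).
Multiplying by e^(-t) shifts s → s + 1, so L{e^(-t)*sin(t)} = 1/((s + 1)^2 + 1).
Then apply L{t^2·g(t)} = (-1)^2 d^2/ds^2[H(s)] with H(s) = 1/((s + 1)^2 + 1):
differentiating 2 times and applying the sign gives 2*(3*s^2 + 6*s + 2)/(s^2 + 2*s + 2)^3.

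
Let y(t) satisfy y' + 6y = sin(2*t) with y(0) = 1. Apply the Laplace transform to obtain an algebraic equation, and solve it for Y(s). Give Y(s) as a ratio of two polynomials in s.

Take the Laplace transform of both sides.
The derivative rules (L{y'} = sY - y(0) = sY - 1) turn the left side into (s + 6)Y - (1).
The right side is L{sin(2*t)} = 2/(s^2 + 4).
So (s + 6)Y = 2/(s^2 + 4) + (1).
Divide through and combine into a single rational function.

Y(s) = (s^2 + 6)/(s^3 + 6*s^2 + 4*s + 24)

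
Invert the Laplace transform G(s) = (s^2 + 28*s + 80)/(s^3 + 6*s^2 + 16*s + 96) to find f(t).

f(t) = 4*sin(4*t) + 2*cos(4*t) - exp(-6*t)

Factor the denominator: s^3 + 6*s^2 + 16*s + 96 = (s + 6)*(s^2 + 16).
Partial fraction decomposition gives [-1/(s + 6)] + [2*s/(s^2 + 16)] + [16/(s^2 + 16)].
Invert each term: -1/(s + 6) ↔ -e^(-6t); 2·s/(s^2 + 16) ↔ 2cos(4t); 4·4/(s^2 + 16) ↔ 4sin(4t).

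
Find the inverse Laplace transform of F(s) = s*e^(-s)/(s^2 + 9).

Heaviside(t - 1)*(cos(3*t - 3))

The factor e^(-s) signals a time shift by c = 1 (second shifting theorem).
L{cos(3t)} = s/(s^2 + 9), so L^-1{s/(s^2 + 9)} = cos(3*t).
Hence the inverse is u(t - 1) times that function evaluated at t - 1.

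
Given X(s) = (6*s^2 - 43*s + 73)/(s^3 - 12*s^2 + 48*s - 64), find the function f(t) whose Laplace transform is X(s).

f(t) = -3*t^2*exp(4*t)/2 + 5*t*exp(4*t) + 6*exp(4*t)

Factor the denominator: s^3 - 12*s^2 + 48*s - 64 = (s - 4)^3.
Partial fraction decomposition gives [6/(s - 4)] + [5/(s - 4)^2] + [-3/(s - 4)^3].
Invert each term: 6/(s - 4) ↔ 6e^(4t); 5/(s - 4)^2 ↔ 5t·e^(4t); -3/(s - 4)^3 ↔ (-3/2)t^2·e^(4t).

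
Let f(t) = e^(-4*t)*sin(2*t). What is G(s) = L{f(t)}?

G(s) = 2/((s + 4)^2 + 4)

L{sin(2t)} = 2/(s^2 + 4).
By the first shifting theorem, multiplying by e^(-4t) replaces s with s + 4.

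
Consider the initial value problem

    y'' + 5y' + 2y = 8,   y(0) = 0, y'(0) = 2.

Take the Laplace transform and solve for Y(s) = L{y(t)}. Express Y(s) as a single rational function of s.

Apply the Laplace transform to the equation.
Using L{y''} = s^2 Y - s·y(0) - y'(0) and L{y'} = sY - y(0), with y(0) = 0, y'(0) = 2, the left side becomes (s^2 + 5*s + 2)Y - (2).
The right side is L{8} = 8/s.
So (s^2 + 5*s + 2)Y = 8/s + (2).
Isolate Y and clear denominators.

Y(s) = (2*s + 8)/(s^3 + 5*s^2 + 2*s)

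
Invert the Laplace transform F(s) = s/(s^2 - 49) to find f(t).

f(t) = cosh(7*t)

Since L{cosh(7t)} = s/(s^2 - 49), the inverse is cosh(7*t).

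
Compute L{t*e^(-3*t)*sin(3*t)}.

6*(s + 3)/(s^2 + 6*s + 18)^2

L{sin(3t)} = 3/(s^2 + 9).
Multiplying by e^(-3t) shifts s → s + 3, so L{e^(-3*t)*sin(3*t)} = 3/((s + 3)^2 + 9).
Then apply L{t·g(t)} = -d/ds[H(s)] with H(s) = 3/((s + 3)^2 + 9):
differentiating 1 time and applying the sign gives 6*(s + 3)/(s^2 + 6*s + 18)^2.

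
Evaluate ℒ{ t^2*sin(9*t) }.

54*(s^2 - 27)/(s^2 + 81)^3

L{sin(9t)} = 9/(s^2 + 81).
Then apply L{t^2·g(t)} = (-1)^2 d^2/ds^2[G(s)] with G(s) = 9/(s^2 + 81):
differentiating 2 times and applying the sign gives 54*(s^2 - 27)/(s^2 + 81)^3.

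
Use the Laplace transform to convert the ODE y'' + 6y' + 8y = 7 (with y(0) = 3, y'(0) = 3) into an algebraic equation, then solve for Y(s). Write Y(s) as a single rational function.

Apply the Laplace transform to the equation.
The derivative rules (L{y''} = s^2 Y - s·y(0) - y'(0) and L{y'} = sY - y(0), with y(0) = 3, y'(0) = 3) turn the left side into (s^2 + 6*s + 8)Y - (3*s + 21).
The right side is L{7} = 7/s.
So (s^2 + 6*s + 8)Y = 7/s + (3*s + 21).
Solve for Y(s) and write it as one ratio of polynomials.

Y(s) = (3*s^2 + 21*s + 7)/(s^3 + 6*s^2 + 8*s)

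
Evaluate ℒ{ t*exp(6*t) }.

(s - 6)^(-2)

L{e^(6t)} = 1/(s - 6).
Then apply L{t·g(t)} = -d/ds[G(s)] with G(s) = 1/(s - 6):
differentiating 1 time and applying the sign gives (s - 6)^(-2).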